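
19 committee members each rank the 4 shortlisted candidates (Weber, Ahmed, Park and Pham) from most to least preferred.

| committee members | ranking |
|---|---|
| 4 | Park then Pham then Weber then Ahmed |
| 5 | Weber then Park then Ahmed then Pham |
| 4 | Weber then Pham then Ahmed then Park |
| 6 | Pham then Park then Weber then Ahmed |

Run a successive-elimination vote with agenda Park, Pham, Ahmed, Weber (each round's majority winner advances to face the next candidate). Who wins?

Round 1: Park vs Pham — 9–10, Pham advances.
Round 2: Pham vs Ahmed — 14–5, Pham advances.
Round 3: Pham vs Weber — 10–9, Pham advances.
The agenda winner is Pham.

Pham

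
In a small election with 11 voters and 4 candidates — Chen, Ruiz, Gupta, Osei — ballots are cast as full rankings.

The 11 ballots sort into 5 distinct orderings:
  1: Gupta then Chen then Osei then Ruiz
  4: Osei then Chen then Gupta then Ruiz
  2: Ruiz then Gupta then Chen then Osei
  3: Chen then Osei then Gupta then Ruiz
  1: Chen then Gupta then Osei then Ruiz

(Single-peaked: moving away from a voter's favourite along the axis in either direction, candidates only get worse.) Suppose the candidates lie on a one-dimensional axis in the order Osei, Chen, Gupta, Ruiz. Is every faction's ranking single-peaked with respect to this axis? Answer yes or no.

Axis positions: Osei=1, Chen=2, Gupta=3, Ruiz=4.
Faction 1 (peak Gupta at position 3): ranking walks positions 3-2-1-4, expanding outward from the peak — single-peaked.
Faction 2 (peak Osei at position 1): ranking walks positions 1-2-3-4, expanding outward from the peak — single-peaked.
Faction 3 (peak Ruiz at position 4): ranking walks positions 4-3-2-1, expanding outward from the peak — single-peaked.
Faction 4 (peak Chen at position 2): ranking walks positions 2-1-3-4, expanding outward from the peak — single-peaked.
Faction 5 (peak Chen at position 2): ranking walks positions 2-3-1-4, expanding outward from the peak — single-peaked.
Every ranking is single-peaked on this axis.

yes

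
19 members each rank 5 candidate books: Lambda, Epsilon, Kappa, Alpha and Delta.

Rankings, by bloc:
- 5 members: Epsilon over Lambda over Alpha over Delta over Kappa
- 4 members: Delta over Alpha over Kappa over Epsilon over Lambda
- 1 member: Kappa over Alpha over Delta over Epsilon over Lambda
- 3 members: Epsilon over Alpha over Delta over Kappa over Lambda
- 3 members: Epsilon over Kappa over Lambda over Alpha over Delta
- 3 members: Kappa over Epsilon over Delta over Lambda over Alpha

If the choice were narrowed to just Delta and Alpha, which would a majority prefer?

Ballots ranking Delta above Alpha: 4 + 3 = 7.
Ballots ranking Alpha above Delta: 19 − 7 = 12.
Alpha wins the head-to-head 12–7.

Alpha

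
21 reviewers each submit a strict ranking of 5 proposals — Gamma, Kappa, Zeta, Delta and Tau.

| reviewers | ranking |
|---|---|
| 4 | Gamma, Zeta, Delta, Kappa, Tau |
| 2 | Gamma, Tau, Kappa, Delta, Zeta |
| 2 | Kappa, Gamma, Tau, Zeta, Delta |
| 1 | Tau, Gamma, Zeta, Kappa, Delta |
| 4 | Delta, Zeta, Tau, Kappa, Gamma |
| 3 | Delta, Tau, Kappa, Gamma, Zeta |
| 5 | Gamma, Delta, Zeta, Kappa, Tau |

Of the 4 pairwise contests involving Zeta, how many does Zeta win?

2

Zeta against each rival (21 reviewers):
Zeta vs Gamma: 4 for Zeta, 17 for Gamma — Gamma by 17–4.
Zeta vs Kappa: Zeta, 14–7.
Zeta vs Delta: Zeta is ranked higher on 4+2+1 = 7 ballots, Delta on 14. Delta wins 14–7.
Zeta vs Tau: Zeta, 13–8.
Zeta beats Kappa, Tau; loses to Gamma, Delta — 2 pairwise wins.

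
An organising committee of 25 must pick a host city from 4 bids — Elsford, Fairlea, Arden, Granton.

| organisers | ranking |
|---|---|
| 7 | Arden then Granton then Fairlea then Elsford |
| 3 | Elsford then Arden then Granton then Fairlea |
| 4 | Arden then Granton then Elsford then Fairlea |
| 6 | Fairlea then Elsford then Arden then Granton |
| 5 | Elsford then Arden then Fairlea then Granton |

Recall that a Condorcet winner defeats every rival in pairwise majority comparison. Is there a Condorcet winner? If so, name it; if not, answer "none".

Pairwise majorities:
Elsford vs Fairlea: Fairlea, 13–12.
Elsford–Arden: Elsford 14–11.
Elsford vs Granton: Elsford wins 14–11.
Fairlea vs Arden: Arden, 19–6.
Fairlea vs Granton: Granton, 14–11.
Arden–Granton: Arden 25–0.
No city is unbeaten: Elsford loses to Fairlea; Fairlea loses to Arden; Arden loses to Elsford; Granton loses to Elsford. In particular Elsford > Arden > Fairlea > Elsford is a majority cycle — no Condorcet winner exists.

none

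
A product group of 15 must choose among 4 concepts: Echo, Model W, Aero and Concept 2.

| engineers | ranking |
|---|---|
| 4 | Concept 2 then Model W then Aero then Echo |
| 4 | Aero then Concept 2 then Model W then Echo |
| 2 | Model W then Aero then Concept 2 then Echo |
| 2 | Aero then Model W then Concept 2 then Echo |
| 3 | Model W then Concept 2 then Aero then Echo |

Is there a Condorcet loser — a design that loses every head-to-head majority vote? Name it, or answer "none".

Echo

Head-to-head results (15 engineers):
Echo vs Model W: Echo preferred on 0 ballots; Model W wins 15–0.
Echo vs Aero: Echo preferred on 0 ballots; Aero wins 15–0.
Echo vs Concept 2: 0 to 15, Concept 2.
Model W vs Aero: 9 to 6, Model W.
Model W vs Concept 2: Concept 2 wins 8–7.
Aero vs Concept 2: Aero, 8–7.
Only Echo has no wins; Echo is the Condorcet loser.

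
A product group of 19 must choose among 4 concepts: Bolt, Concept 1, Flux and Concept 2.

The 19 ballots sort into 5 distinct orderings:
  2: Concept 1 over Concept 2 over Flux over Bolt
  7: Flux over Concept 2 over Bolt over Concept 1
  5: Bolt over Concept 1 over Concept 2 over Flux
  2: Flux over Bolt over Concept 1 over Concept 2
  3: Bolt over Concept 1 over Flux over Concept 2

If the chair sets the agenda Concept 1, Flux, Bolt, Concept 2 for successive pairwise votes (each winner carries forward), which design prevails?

Round 1: Concept 1 vs Flux — 10–9, Concept 1 advances.
Round 2: Concept 1 vs Bolt — 2–17, Bolt advances.
Round 3: Bolt vs Concept 2 — 10–9, Bolt advances.
The agenda winner is Bolt.

Bolt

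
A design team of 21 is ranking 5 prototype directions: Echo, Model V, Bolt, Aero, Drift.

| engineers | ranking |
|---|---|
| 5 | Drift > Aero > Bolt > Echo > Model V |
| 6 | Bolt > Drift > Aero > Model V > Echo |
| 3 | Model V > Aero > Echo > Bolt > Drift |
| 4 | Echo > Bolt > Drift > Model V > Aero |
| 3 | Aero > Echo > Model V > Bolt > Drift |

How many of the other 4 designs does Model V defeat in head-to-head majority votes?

Model V against each rival (21 engineers):
Model V vs Echo: Model V preferred on 6+3 = 9 ballots; Echo wins 12–9.
Model V vs Bolt: Model V is ranked higher on 3+3 = 6 ballots, Bolt on 15. Bolt wins 15–6.
Model V vs Aero: 7 to 14, Aero.
Model V vs Drift: 3+3 = 6 for Model V, 15 for Drift — Drift by 15–6.
Model V beats no one; loses to Echo, Bolt, Aero, Drift — 0 pairwise wins.

0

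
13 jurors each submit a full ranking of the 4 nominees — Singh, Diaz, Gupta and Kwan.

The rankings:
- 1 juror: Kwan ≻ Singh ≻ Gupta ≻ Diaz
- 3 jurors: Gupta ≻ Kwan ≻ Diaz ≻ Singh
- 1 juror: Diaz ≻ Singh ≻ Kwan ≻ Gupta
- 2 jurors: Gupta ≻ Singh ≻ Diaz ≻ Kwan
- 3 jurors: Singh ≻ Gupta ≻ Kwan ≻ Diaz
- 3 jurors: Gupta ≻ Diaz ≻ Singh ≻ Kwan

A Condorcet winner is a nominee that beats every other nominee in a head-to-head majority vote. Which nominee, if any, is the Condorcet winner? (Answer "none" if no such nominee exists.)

Head-to-head results (13 jurors):
Singh–Diaz: Diaz 7–6.
Singh vs Gupta: Gupta, 8–5.
Singh vs Kwan: Singh wins 9–4.
Diaz vs Gupta: Gupta wins 12–1.
Diaz vs Kwan: Kwan, 7–6.
Gupta vs Kwan: Gupta, 11–2.
Gupta beats each of Singh, Diaz, Kwan — Gupta is the Condorcet winner.

Gupta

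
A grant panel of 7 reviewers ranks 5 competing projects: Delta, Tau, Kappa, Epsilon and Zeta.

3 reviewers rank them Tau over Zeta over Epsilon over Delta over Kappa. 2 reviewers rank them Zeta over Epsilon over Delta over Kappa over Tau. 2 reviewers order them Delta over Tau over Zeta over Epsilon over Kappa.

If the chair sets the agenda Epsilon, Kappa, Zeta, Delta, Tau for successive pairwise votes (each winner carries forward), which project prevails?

Round 1: Epsilon vs Kappa — 7–0, Epsilon advances.
Round 2: Epsilon vs Zeta — 0–7, Zeta advances.
Round 3: Zeta vs Delta — 5–2, Zeta advances.
Round 4: Zeta vs Tau — 2–5, Tau advances.
The agenda winner is Tau.

Tau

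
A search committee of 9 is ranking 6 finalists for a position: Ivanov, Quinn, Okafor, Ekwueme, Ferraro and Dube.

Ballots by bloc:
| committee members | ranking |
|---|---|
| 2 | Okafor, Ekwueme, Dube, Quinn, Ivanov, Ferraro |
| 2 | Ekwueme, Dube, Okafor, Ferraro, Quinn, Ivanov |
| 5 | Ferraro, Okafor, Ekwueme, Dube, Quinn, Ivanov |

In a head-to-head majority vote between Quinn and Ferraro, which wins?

Ballots ranking Quinn above Ferraro: 2.
Ballots ranking Ferraro above Quinn: 9 − 2 = 7.
Ferraro wins the head-to-head 7–2.

Ferraro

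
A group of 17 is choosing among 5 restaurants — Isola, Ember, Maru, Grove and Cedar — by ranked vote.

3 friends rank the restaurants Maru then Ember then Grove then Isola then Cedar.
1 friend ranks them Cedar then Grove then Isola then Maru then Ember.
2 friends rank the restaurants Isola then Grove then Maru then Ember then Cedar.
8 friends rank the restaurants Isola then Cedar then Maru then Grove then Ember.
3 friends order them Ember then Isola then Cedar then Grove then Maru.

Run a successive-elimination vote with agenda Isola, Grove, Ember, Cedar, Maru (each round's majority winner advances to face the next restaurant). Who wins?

Round 1: Isola vs Grove — 13–4, Isola advances.
Round 2: Isola vs Ember — 11–6, Isola advances.
Round 3: Isola vs Cedar — 16–1, Isola advances.
Round 4: Isola vs Maru — 14–3, Isola advances.
The agenda winner is Isola.

Isola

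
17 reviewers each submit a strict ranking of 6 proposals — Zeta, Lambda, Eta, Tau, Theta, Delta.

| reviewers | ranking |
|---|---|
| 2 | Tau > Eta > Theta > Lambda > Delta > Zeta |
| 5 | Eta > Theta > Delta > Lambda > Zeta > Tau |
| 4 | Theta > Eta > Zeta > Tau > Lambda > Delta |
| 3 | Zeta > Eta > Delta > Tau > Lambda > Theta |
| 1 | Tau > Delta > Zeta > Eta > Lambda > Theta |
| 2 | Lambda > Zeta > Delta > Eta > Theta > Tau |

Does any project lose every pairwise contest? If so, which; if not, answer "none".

Head-to-head results (17 reviewers):
Zeta vs Lambda: Zeta preferred on 4+3+1 = 8 ballots; Lambda wins 9–8.
Zeta–Eta: Eta 11–6.
Zeta vs Tau: Zeta is ranked higher on 5+4+3+2 = 14 ballots, Tau on 3. Zeta wins 14–3.
Zeta vs Theta: Theta wins 11–6.
Zeta vs Delta: Zeta, 9–8.
Lambda vs Eta: 2 to 15, Eta.
Lambda vs Tau: 7 to 10, Tau.
Lambda–Theta: Theta 11–6.
Lambda vs Delta: 8 to 9, Delta.
Eta vs Tau: Eta preferred on 5+4+3+2 = 14 ballots; Eta wins 14–3.
Eta–Theta: Eta 13–4.
Eta vs Delta: Eta wins 14–3.
Tau vs Theta: Theta wins 11–6.
Tau vs Delta: Delta wins 10–7.
Theta–Delta: Theta 11–6.
No project is winless: Zeta beats Tau; Lambda beats Zeta; Eta beats Zeta; Tau beats Lambda; Theta beats Zeta; Delta beats Lambda. There is no Condorcet loser.

none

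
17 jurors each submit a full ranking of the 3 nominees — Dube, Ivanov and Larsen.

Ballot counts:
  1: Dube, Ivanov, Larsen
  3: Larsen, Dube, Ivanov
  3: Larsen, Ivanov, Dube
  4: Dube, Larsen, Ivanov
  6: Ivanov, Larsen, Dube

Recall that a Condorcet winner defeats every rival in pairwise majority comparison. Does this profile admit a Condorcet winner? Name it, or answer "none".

Check each pair by majority over 17 ballots:
Dube vs Ivanov: Dube is ranked higher on 1+3+4 = 8 ballots, Ivanov on 9. Ivanov wins 9–8.
Dube vs Larsen: Dube preferred on 1+4 = 5 ballots; Larsen wins 12–5.
Ivanov vs Larsen: 1+6 = 7 for Ivanov, 10 for Larsen — Larsen by 10–7.
Larsen beats each of Dube, Ivanov — Larsen is the Condorcet winner.

Larsen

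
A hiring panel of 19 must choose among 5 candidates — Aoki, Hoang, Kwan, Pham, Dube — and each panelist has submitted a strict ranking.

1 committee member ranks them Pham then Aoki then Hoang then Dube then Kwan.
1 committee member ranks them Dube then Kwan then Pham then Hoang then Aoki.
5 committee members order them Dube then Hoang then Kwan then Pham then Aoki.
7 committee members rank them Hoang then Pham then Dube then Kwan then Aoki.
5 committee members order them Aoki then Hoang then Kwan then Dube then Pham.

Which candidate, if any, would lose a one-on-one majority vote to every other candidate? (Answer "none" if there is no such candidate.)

Head-to-head results (19 committee members):
Aoki vs Hoang: Hoang wins 13–6.
Aoki vs Kwan: 6 to 13, Kwan.
Aoki vs Pham: Pham wins 14–5.
Aoki–Dube: Dube 13–6.
Hoang vs Kwan: Hoang is ranked higher on 1+5+7+5 = 18 ballots, Kwan on 1. Hoang wins 18–1.
Hoang vs Pham: Hoang, 17–2.
Hoang vs Dube: Hoang is ranked higher on 1+7+5 = 13 ballots, Dube on 6. Hoang wins 13–6.
Kwan vs Pham: Kwan preferred on 1+5+5 = 11 ballots; Kwan wins 11–8.
Kwan–Dube: Dube 14–5.
Pham vs Dube: 8 to 11, Dube.
Aoki loses to every other candidate — it is the Condorcet loser.

Aoki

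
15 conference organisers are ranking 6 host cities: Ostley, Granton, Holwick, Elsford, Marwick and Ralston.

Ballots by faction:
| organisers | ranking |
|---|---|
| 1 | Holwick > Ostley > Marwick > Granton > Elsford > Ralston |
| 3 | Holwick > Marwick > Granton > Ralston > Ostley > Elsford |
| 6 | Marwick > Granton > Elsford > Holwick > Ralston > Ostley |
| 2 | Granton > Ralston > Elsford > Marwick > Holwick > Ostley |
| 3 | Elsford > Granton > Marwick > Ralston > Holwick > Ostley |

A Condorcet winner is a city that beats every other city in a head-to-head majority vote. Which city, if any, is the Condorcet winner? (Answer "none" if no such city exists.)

Check each pair by majority over 15 ballots:
Ostley–Granton: Granton 14–1.
Ostley vs Holwick: Ostley preferred on 0 ballots; Holwick wins 15–0.
Ostley–Elsford: Elsford 11–4.
Ostley vs Marwick: Ostley is ranked higher on 1 ballot, Marwick on 14. Marwick wins 14–1.
Ostley vs Ralston: 1 for Ostley, 14 for Ralston — Ralston by 14–1.
Granton vs Holwick: 6+2+3 = 11 for Granton, 4 for Holwick — Granton by 11–4.
Granton vs Elsford: 1+3+6+2 = 12 for Granton, 3 for Elsford — Granton by 12–3.
Granton vs Marwick: 2+3 = 5 for Granton, 10 for Marwick — Marwick by 10–5.
Granton vs Ralston: Granton wins 15–0.
Holwick vs Elsford: Elsford, 11–4.
Holwick vs Marwick: 4 to 11, Marwick.
Holwick vs Ralston: Holwick is ranked higher on 1+3+6 = 10 ballots, Ralston on 5. Holwick wins 10–5.
Elsford vs Marwick: 5 to 10, Marwick.
Elsford vs Ralston: 1+6+3 = 10 for Elsford, 5 for Ralston — Elsford by 10–5.
Marwick–Ralston: Marwick 13–2.
Marwick wins every pairwise contest, so Marwick is the Condorcet winner.

Marwick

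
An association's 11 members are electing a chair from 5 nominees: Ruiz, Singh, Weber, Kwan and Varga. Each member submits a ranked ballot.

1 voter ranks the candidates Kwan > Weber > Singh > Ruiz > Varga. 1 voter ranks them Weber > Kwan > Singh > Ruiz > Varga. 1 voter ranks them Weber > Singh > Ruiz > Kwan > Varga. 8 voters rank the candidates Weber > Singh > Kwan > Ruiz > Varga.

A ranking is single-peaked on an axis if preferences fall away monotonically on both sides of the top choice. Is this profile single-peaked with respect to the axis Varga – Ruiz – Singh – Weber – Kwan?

Axis positions: Varga=1, Ruiz=2, Singh=3, Weber=4, Kwan=5.
Group 1 (peak Kwan at position 5): ranking walks positions 5-4-3-2-1, expanding outward from the peak — single-peaked.
Group 2 (peak Weber at position 4): ranking walks positions 4-5-3-2-1, expanding outward from the peak — single-peaked.
Group 3 (peak Weber at position 4): ranking walks positions 4-3-2-5-1, expanding outward from the peak — single-peaked.
Group 4 (peak Weber at position 4): ranking walks positions 4-3-5-2-1, expanding outward from the peak — single-peaked.
Every ranking is single-peaked on this axis.

yes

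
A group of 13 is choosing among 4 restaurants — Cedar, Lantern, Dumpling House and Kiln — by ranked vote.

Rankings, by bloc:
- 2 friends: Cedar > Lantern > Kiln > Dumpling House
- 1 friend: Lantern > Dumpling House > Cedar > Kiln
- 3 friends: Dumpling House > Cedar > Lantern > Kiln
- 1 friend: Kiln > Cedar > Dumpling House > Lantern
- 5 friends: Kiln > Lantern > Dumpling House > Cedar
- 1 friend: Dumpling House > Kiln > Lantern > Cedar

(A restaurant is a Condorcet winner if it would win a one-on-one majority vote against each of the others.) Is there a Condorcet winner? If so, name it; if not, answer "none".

Kiln

Head-to-head results (13 friends):
Cedar vs Lantern: 6 to 7, Lantern.
Cedar vs Dumpling House: 3 to 10, Dumpling House.
Cedar vs Kiln: Cedar is ranked higher on 2+1+3 = 6 ballots, Kiln on 7. Kiln wins 7–6.
Lantern vs Dumpling House: Lantern preferred on 2+1+5 = 8 ballots; Lantern wins 8–5.
Lantern vs Kiln: Lantern is ranked higher on 2+1+3 = 6 ballots, Kiln on 7. Kiln wins 7–6.
Dumpling House vs Kiln: 1+3+1 = 5 for Dumpling House, 8 for Kiln — Kiln by 8–5.
Kiln defeats every rival head-to-head and is the Condorcet winner.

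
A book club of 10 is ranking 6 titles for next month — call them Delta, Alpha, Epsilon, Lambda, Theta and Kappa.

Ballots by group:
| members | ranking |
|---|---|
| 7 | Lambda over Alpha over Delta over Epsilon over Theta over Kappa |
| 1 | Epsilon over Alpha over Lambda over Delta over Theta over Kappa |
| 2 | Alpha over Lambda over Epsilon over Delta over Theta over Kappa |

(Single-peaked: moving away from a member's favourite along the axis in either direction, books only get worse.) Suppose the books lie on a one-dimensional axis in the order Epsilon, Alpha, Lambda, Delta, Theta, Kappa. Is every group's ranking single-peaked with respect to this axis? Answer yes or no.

Axis positions: Epsilon=1, Alpha=2, Lambda=3, Delta=4, Theta=5, Kappa=6.
Group 1 (peak Lambda at position 3): ranking walks positions 3-2-4-1-5-6, expanding outward from the peak — single-peaked.
Group 2 (peak Epsilon at position 1): ranking walks positions 1-2-3-4-5-6, expanding outward from the peak — single-peaked.
Group 3 (peak Alpha at position 2): ranking walks positions 2-3-1-4-5-6, expanding outward from the peak — single-peaked.
Every ranking is single-peaked on this axis.

yes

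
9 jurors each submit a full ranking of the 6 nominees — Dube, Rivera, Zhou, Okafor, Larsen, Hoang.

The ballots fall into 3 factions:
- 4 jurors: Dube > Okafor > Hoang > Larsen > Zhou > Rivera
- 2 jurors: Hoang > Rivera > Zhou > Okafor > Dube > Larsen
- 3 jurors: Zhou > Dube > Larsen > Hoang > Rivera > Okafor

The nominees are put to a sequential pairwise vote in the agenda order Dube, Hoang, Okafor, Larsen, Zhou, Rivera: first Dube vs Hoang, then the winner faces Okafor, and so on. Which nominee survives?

Zhou

Round 1: Dube vs Hoang — 7–2, Dube advances.
Round 2: Dube vs Okafor — 7–2, Dube advances.
Round 3: Dube vs Larsen — 9–0, Dube advances.
Round 4: Dube vs Zhou — 4–5, Zhou advances.
Round 5: Zhou vs Rivera — 7–2, Zhou advances.
Zhou survives the agenda.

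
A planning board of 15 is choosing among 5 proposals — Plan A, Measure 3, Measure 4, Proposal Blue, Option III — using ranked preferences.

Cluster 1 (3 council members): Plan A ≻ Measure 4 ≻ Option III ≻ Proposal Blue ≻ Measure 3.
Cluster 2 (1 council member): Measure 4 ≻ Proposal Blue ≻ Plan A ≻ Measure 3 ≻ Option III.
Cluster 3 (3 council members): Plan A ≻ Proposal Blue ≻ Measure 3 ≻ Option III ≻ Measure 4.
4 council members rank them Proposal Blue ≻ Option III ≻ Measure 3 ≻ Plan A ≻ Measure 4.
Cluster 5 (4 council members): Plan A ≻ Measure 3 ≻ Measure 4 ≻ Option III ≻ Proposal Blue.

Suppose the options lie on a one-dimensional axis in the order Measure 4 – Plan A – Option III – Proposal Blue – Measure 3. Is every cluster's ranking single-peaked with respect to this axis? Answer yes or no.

Axis positions: Measure 4=1, Plan A=2, Option III=3, Proposal Blue=4, Measure 3=5.
Cluster 1 (peak Plan A at position 2): ranking walks positions 2-1-3-4-5, expanding outward from the peak — single-peaked.
Cluster 2: ranking walks positions 1-4-2-5-3; Proposal Blue is ranked above Plan A even though Plan A lies between Proposal Blue and the peak Measure 4 on the axis — preferences dip and rise again. Not single-peaked.
Cluster 3: ranking walks positions 2-4-5-3-1; Proposal Blue is ranked above Option III even though Option III lies between Proposal Blue and the peak Plan A on the axis — preferences dip and rise again. Not single-peaked.
Cluster 4 (peak Proposal Blue at position 4): ranking walks positions 4-3-5-2-1, expanding outward from the peak — single-peaked.
Cluster 5: ranking walks positions 2-5-1-3-4; Measure 3 is ranked above Option III even though Option III lies between Measure 3 and the peak Plan A on the axis — preferences dip and rise again. Not single-peaked.
Cluster 2 violates single-peakedness, so the profile is not single-peaked on this axis.

no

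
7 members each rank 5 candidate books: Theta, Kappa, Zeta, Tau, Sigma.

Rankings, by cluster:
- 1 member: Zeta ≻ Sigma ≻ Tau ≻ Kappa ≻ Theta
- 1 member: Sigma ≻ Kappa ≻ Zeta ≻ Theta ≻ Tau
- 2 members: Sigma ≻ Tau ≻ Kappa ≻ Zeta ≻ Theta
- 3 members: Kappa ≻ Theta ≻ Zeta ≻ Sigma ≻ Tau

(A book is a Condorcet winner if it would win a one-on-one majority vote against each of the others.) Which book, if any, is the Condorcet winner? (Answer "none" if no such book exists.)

Head-to-head results (7 members):
Theta vs Kappa: Kappa wins 7–0.
Theta vs Zeta: Zeta, 4–3.
Theta–Tau: Theta 4–3.
Theta vs Sigma: Sigma wins 4–3.
Kappa–Zeta: Kappa 6–1.
Kappa vs Tau: Kappa, 4–3.
Kappa vs Sigma: Sigma, 4–3.
Zeta vs Tau: Zeta, 5–2.
Zeta vs Sigma: Zeta, 4–3.
Tau vs Sigma: Sigma wins 7–0.
No book is unbeaten: Theta loses to Kappa; Kappa loses to Sigma; Zeta loses to Kappa; Tau loses to Theta; Sigma loses to Zeta. In particular Kappa > Zeta > Sigma > Kappa is a majority cycle — no Condorcet winner exists.

none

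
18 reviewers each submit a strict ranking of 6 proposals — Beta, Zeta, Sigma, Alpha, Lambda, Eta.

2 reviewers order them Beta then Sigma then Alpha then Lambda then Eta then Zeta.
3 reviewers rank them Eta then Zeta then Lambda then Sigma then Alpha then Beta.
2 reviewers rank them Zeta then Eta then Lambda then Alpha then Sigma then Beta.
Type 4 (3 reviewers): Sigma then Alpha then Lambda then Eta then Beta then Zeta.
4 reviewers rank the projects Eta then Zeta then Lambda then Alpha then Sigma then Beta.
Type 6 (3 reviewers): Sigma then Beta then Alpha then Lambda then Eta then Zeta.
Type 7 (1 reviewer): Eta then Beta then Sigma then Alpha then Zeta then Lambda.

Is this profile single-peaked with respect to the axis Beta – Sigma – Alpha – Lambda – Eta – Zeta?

no

Axis positions: Beta=1, Sigma=2, Alpha=3, Lambda=4, Eta=5, Zeta=6.
Type 1 (peak Beta at position 1): ranking walks positions 1-2-3-4-5-6, expanding outward from the peak — single-peaked.
Type 2: ranking walks positions 5-6-4-2-3-1; Sigma is ranked above Alpha even though Alpha lies between Sigma and the peak Eta on the axis — preferences dip and rise again. Not single-peaked.
Type 3 (peak Zeta at position 6): ranking walks positions 6-5-4-3-2-1, expanding outward from the peak — single-peaked.
Type 4 (peak Sigma at position 2): ranking walks positions 2-3-4-5-1-6, expanding outward from the peak — single-peaked.
Type 5 (peak Eta at position 5): ranking walks positions 5-6-4-3-2-1, expanding outward from the peak — single-peaked.
Type 6 (peak Sigma at position 2): ranking walks positions 2-1-3-4-5-6, expanding outward from the peak — single-peaked.
Type 7: ranking walks positions 5-1-2-3-6-4; Beta is ranked above Lambda even though Lambda lies between Beta and the peak Eta on the axis — preferences dip and rise again. Not single-peaked.
Type 2 violates single-peakedness, so the profile is not single-peaked on this axis.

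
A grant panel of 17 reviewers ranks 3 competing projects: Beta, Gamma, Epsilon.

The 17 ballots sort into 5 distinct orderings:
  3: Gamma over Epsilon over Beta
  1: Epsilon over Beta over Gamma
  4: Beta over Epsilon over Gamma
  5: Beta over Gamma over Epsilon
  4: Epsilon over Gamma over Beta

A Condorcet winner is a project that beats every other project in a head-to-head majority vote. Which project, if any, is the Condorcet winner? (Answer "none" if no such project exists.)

Beta

Check each pair by majority over 17 ballots:
Beta vs Gamma: Beta is ranked higher on 1+4+5 = 10 ballots, Gamma on 7. Beta wins 10–7.
Beta vs Epsilon: Beta preferred on 4+5 = 9 ballots; Beta wins 9–8.
Gamma vs Epsilon: Gamma is ranked higher on 3+5 = 8 ballots, Epsilon on 9. Epsilon wins 9–8.
Only Beta has no losses; Beta is the Condorcet winner.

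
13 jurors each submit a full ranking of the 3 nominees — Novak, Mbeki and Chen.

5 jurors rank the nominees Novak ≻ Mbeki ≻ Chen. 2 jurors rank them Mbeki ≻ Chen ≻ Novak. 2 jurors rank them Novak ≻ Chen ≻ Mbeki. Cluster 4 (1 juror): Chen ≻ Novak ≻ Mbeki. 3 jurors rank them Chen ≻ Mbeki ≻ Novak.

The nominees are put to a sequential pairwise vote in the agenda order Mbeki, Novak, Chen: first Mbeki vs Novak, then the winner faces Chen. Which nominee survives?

Round 1: Mbeki vs Novak — 5–8, Novak advances.
Round 2: Novak vs Chen — 7–6, Novak advances.
The agenda winner is Novak.

Novak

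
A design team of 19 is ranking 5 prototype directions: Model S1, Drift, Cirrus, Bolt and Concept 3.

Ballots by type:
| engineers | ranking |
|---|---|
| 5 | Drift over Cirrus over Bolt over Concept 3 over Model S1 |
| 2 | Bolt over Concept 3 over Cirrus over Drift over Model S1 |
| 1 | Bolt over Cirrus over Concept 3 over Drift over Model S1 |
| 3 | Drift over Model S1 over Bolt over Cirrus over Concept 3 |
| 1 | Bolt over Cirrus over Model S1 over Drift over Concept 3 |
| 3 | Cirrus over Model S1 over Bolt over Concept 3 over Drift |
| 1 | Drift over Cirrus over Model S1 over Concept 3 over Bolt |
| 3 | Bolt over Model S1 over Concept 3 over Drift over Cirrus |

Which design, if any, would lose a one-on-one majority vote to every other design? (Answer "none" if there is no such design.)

Concept 3

Pairwise majorities:
Model S1 vs Drift: Drift, 12–7.
Model S1 vs Cirrus: 6 to 13, Cirrus.
Model S1 vs Bolt: Model S1 preferred on 3+3+1 = 7 ballots; Bolt wins 12–7.
Model S1 vs Concept 3: 3+1+3+1+3 = 11 for Model S1, 8 for Concept 3 — Model S1 by 11–8.
Drift vs Cirrus: 12 to 7, Drift.
Drift vs Bolt: Bolt, 10–9.
Drift–Concept 3: Drift 10–9.
Cirrus vs Bolt: 5+3+1 = 9 for Cirrus, 10 for Bolt — Bolt by 10–9.
Cirrus vs Concept 3: Cirrus is ranked higher on 5+1+3+1+3+1 = 14 ballots, Concept 3 on 5. Cirrus wins 14–5.
Bolt vs Concept 3: 18 for Bolt, 1 for Concept 3 — Bolt by 18–1.
Concept 3 is beaten in every head-to-head and is the Condorcet loser.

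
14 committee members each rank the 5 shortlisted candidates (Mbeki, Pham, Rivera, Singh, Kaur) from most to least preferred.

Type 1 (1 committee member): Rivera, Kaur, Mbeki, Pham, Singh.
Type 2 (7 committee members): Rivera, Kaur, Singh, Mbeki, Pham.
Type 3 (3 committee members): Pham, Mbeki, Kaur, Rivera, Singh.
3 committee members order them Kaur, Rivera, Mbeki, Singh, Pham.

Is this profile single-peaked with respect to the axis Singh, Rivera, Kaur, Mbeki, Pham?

yes

Axis positions: Singh=1, Rivera=2, Kaur=3, Mbeki=4, Pham=5.
Type 1 (peak Rivera at position 2): ranking walks positions 2-3-4-5-1, expanding outward from the peak — single-peaked.
Type 2 (peak Rivera at position 2): ranking walks positions 2-3-1-4-5, expanding outward from the peak — single-peaked.
Type 3 (peak Pham at position 5): ranking walks positions 5-4-3-2-1, expanding outward from the peak — single-peaked.
Type 4 (peak Kaur at position 3): ranking walks positions 3-2-4-1-5, expanding outward from the peak — single-peaked.
Every ranking is single-peaked on this axis.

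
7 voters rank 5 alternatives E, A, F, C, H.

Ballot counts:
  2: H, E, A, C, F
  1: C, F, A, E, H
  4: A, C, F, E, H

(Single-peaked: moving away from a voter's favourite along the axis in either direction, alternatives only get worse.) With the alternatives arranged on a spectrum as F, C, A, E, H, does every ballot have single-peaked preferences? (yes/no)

yes

Axis positions: F=1, C=2, A=3, E=4, H=5.
Type 1 (peak H at position 5): ranking walks positions 5-4-3-2-1, expanding outward from the peak — single-peaked.
Type 2 (peak C at position 2): ranking walks positions 2-1-3-4-5, expanding outward from the peak — single-peaked.
Type 3 (peak A at position 3): ranking walks positions 3-2-1-4-5, expanding outward from the peak — single-peaked.
Every ranking is single-peaked on this axis.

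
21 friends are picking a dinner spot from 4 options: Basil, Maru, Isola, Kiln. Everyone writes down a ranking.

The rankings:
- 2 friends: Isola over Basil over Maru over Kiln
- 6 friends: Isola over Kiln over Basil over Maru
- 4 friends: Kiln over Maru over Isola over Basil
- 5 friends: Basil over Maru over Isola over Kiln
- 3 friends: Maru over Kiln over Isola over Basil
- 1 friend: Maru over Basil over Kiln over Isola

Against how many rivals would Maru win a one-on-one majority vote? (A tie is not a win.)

Maru against each rival (21 friends):
Maru vs Basil: Basil, 13–8.
Maru vs Isola: Maru preferred on 4+5+3+1 = 13 ballots; Maru wins 13–8.
Maru vs Kiln: Maru is ranked higher on 2+5+3+1 = 11 ballots, Kiln on 10. Maru wins 11–10.
Maru beats Isola, Kiln; loses to Basil — 2 pairwise wins.

2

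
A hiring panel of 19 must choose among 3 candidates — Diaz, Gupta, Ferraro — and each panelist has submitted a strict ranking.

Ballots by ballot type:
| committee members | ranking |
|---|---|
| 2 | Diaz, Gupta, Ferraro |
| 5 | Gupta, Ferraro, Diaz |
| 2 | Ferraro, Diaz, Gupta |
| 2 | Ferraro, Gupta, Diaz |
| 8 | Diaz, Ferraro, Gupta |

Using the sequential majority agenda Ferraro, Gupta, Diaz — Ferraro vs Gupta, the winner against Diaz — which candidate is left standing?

Diaz

Round 1: Ferraro vs Gupta — 12–7, Ferraro advances.
Round 2: Ferraro vs Diaz — 9–10, Diaz advances.
The agenda winner is Diaz.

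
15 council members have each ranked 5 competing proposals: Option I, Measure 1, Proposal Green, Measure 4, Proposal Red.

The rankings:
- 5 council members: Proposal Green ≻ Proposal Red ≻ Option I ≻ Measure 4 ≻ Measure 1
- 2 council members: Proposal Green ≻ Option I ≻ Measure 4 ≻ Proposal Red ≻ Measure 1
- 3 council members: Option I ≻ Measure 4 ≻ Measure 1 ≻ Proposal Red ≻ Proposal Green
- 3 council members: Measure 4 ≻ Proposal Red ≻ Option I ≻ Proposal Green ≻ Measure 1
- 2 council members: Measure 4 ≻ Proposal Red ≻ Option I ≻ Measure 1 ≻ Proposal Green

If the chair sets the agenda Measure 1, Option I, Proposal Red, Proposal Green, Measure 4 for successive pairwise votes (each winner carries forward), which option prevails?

Round 1: Measure 1 vs Option I — 0–15, Option I advances.
Round 2: Option I vs Proposal Red — 5–10, Proposal Red advances.
Round 3: Proposal Red vs Proposal Green — 8–7, Proposal Red advances.
Round 4: Proposal Red vs Measure 4 — 5–10, Measure 4 advances.
Measure 4 survives the agenda.

Measure 4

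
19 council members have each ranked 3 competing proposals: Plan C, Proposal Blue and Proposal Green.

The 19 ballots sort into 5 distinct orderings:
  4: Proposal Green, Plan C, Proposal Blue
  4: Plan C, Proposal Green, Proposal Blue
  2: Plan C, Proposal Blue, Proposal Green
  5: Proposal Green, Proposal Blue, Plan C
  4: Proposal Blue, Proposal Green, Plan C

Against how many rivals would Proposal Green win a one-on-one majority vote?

Proposal Green against each rival (19 council members):
Proposal Green vs Plan C: Proposal Green is ranked higher on 4+5+4 = 13 ballots, Plan C on 6. Proposal Green wins 13–6.
Proposal Green vs Proposal Blue: 4+4+5 = 13 for Proposal Green, 6 for Proposal Blue — Proposal Green by 13–6.
Proposal Green beats Plan C, Proposal Blue — 2 pairwise wins.

2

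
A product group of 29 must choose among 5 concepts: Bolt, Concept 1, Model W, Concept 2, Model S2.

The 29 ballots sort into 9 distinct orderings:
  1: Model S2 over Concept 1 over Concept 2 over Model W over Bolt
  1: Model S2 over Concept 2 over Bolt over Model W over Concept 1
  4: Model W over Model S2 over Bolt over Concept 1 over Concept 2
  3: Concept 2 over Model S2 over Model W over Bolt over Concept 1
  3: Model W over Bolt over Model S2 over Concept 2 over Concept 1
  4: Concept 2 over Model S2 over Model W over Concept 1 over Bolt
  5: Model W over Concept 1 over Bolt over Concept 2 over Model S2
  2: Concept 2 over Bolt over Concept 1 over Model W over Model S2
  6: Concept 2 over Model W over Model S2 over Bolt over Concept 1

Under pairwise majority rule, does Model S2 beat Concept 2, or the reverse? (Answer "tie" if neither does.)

Concept 2

Ballots ranking Model S2 above Concept 2: 1 + 1 + 4 + 3 = 9.
Ballots ranking Concept 2 above Model S2: 29 − 9 = 20.
Concept 2 wins the head-to-head 20–9.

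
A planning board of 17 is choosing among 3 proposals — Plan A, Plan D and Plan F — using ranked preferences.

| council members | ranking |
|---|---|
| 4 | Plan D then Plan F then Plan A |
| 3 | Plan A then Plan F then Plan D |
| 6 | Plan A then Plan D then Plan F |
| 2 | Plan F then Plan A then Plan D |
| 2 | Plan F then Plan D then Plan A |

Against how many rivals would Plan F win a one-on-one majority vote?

0

Plan F against each rival (17 council members):
Plan F vs Plan A: Plan F preferred on 4+2+2 = 8 ballots; Plan A wins 9–8.
Plan F vs Plan D: Plan F preferred on 3+2+2 = 7 ballots; Plan D wins 10–7.
Plan F beats no one; loses to Plan A, Plan D — 0 pairwise wins.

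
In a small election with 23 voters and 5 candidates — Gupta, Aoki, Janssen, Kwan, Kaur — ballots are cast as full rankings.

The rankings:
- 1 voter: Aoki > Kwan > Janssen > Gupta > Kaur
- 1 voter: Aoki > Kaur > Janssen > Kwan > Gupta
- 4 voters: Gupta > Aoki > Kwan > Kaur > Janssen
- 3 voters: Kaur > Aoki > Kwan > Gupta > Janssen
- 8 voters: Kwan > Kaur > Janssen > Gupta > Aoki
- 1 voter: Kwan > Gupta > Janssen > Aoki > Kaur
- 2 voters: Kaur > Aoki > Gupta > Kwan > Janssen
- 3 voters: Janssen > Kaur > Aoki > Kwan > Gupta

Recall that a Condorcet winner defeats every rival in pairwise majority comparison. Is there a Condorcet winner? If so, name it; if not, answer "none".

Head-to-head results (23 voters):
Gupta vs Aoki: Gupta is ranked higher on 4+8+1 = 13 ballots, Aoki on 10. Gupta wins 13–10.
Gupta vs Janssen: 10 to 13, Janssen.
Gupta vs Kwan: Gupta is ranked higher on 4+2 = 6 ballots, Kwan on 17. Kwan wins 17–6.
Gupta vs Kaur: Gupta preferred on 1+4+1 = 6 ballots; Kaur wins 17–6.
Aoki vs Janssen: 11 to 12, Janssen.
Aoki vs Kwan: 14 to 9, Aoki.
Aoki vs Kaur: Aoki preferred on 1+1+4+1 = 7 ballots; Kaur wins 16–7.
Janssen vs Kwan: Janssen is ranked higher on 1+3 = 4 ballots, Kwan on 19. Kwan wins 19–4.
Janssen vs Kaur: Janssen preferred on 1+1+3 = 5 ballots; Kaur wins 18–5.
Kwan vs Kaur: Kwan is ranked higher on 1+4+8+1 = 14 ballots, Kaur on 9. Kwan wins 14–9.
Every candidate loses at least once (Gupta loses to Janssen; Aoki loses to Gupta; Janssen loses to Kwan; Kwan loses to Aoki; Kaur loses to Kwan). The majority relation contains the cycle Gupta > Aoki > Kwan > Gupta, so there is no Condorcet winner.

none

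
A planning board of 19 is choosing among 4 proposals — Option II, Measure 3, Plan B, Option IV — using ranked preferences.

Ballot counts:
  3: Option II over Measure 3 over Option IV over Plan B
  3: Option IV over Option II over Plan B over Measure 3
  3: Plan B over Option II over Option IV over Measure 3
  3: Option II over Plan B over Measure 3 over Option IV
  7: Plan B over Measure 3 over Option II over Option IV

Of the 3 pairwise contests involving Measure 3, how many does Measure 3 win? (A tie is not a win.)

Measure 3 against each rival (19 council members):
Measure 3 vs Option II: Option II wins 12–7.
Measure 3–Plan B: Plan B 16–3.
Measure 3 vs Option IV: Measure 3, 13–6.
Measure 3 beats Option IV; loses to Option II, Plan B — 1 pairwise win.

1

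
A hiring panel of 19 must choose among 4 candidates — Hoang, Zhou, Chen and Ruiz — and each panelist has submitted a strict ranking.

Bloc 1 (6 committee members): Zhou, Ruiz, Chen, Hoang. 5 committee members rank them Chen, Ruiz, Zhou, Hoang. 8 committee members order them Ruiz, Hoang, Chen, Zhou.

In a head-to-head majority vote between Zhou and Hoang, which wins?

Ballots ranking Zhou above Hoang: 6 + 5 = 11.
Ballots ranking Hoang above Zhou: 19 − 11 = 8.
Zhou wins the head-to-head 11–8.

Zhou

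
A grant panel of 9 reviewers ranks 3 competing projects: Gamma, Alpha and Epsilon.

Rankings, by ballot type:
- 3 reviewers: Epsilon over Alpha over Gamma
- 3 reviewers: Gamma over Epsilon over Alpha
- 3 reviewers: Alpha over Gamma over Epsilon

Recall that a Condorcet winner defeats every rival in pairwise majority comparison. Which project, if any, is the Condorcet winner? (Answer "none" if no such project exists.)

none

Pairwise majorities:
Gamma vs Alpha: 3 for Gamma, 6 for Alpha — Alpha by 6–3.
Gamma vs Epsilon: 3+3 = 6 for Gamma, 3 for Epsilon — Gamma by 6–3.
Alpha vs Epsilon: 3 to 6, Epsilon.
Every project loses at least once (Gamma loses to Alpha; Alpha loses to Epsilon; Epsilon loses to Gamma). The majority relation contains the cycle Gamma beats Epsilon beats Alpha beats Gamma, so there is no Condorcet winner.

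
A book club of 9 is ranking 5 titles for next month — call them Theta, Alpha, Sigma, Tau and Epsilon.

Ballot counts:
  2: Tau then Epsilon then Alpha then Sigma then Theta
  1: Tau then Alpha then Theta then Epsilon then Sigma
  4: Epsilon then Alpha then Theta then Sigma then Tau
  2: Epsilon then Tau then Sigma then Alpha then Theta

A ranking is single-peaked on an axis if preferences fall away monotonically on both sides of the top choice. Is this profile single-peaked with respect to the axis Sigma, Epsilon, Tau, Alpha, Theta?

no

Axis positions: Sigma=1, Epsilon=2, Tau=3, Alpha=4, Theta=5.
Bloc 1 (peak Tau at position 3): ranking walks positions 3-2-4-1-5, expanding outward from the peak — single-peaked.
Bloc 2 (peak Tau at position 3): ranking walks positions 3-4-5-2-1, expanding outward from the peak — single-peaked.
Bloc 3: ranking walks positions 2-4-5-1-3; Alpha is ranked above Tau even though Tau lies between Alpha and the peak Epsilon on the axis — preferences dip and rise again. Not single-peaked.
Bloc 4 (peak Epsilon at position 2): ranking walks positions 2-3-1-4-5, expanding outward from the peak — single-peaked.
Bloc 3 violates single-peakedness, so the profile is not single-peaked on this axis.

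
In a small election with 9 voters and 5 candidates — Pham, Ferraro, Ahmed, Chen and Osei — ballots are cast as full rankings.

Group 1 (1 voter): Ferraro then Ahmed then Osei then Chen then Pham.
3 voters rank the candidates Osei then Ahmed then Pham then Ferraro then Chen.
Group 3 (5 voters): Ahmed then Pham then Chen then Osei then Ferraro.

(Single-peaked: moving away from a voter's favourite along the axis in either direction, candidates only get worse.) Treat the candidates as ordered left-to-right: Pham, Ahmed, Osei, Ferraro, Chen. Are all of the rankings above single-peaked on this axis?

no

Axis positions: Pham=1, Ahmed=2, Osei=3, Ferraro=4, Chen=5.
Group 1: ranking walks positions 4-2-3-5-1; Ahmed is ranked above Osei even though Osei lies between Ahmed and the peak Ferraro on the axis — preferences dip and rise again. Not single-peaked.
Group 2 (peak Osei at position 3): ranking walks positions 3-2-1-4-5, expanding outward from the peak — single-peaked.
Group 3: ranking walks positions 2-1-5-3-4; Chen is ranked above Osei even though Osei lies between Chen and the peak Ahmed on the axis — preferences dip and rise again. Not single-peaked.
Group 1 violates single-peakedness, so the profile is not single-peaked on this axis.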